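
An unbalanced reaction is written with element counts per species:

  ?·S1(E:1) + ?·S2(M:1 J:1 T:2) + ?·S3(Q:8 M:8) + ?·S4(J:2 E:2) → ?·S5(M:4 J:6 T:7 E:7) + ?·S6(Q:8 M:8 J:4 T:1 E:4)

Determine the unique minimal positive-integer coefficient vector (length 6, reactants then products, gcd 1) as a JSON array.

Q: 5·0+4·0+1·8+3·0 = 8 | 1·0+1·8 = 8
M: 5·0+4·1+1·8+3·0 = 12 | 1·4+1·8 = 12
J: 5·0+4·1+1·0+3·2 = 10 | 1·6+1·4 = 10
T: 5·0+4·2+1·0+3·0 = 8 | 1·7+1·1 = 8
E: 5·1+4·0+1·0+3·2 = 11 | 1·7+1·4 = 11
gcd(5,4,1,3,1,1) = 1

Coefficients: [5, 4, 1, 3, 1, 1]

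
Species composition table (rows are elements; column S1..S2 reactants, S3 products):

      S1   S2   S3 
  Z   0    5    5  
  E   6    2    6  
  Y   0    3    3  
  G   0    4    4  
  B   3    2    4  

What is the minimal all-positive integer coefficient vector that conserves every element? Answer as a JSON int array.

Z: 2·0+3·5 = 15 | 3·5 = 15
E: 2·6+3·2 = 18 | 3·6 = 18
Y: 2·0+3·3 = 9 | 3·3 = 9
G: 2·0+3·4 = 12 | 3·4 = 12
B: 2·3+3·2 = 12 | 3·4 = 12
gcd(2,3,3) = 1

Coefficients: [2, 3, 3]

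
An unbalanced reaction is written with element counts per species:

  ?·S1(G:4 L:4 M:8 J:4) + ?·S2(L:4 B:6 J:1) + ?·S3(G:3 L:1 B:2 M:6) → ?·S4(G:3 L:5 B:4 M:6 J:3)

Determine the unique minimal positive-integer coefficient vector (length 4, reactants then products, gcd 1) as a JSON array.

G: 3·4+3·0+1·3 = 15 | 5·3 = 15
L: 3·4+3·4+1·1 = 25 | 5·5 = 25
B: 3·0+3·6+1·2 = 20 | 5·4 = 20
M: 3·8+3·0+1·6 = 30 | 5·6 = 30
J: 3·4+3·1+1·0 = 15 | 5·3 = 15
gcd(3,3,1,5) = 1

Coefficients: [3, 3, 1, 5]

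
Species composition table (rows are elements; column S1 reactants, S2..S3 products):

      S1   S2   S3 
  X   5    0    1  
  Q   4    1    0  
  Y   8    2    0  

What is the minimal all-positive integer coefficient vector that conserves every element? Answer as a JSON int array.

X: 1·5 = 5 | 4·0+5·1 = 5
Q: 1·4 = 4 | 4·1+5·0 = 4
Y: 1·8 = 8 | 4·2+5·0 = 8
gcd(1,4,5) = 1

Coefficients: [1, 4, 5]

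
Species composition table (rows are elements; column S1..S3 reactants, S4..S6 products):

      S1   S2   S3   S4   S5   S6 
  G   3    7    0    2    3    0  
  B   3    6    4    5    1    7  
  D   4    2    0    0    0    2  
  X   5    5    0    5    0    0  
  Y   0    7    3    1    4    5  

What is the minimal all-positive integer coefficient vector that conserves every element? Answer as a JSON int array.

Coefficients: [1, 1, 6, 2, 2, 3]

G: 1·3+1·7+6·0 = 10 | 2·2+2·3+3·0 = 10
B: 1·3+1·6+6·4 = 33 | 2·5+2·1+3·7 = 33
D: 1·4+1·2+6·0 = 6 | 2·0+2·0+3·2 = 6
X: 1·5+1·5+6·0 = 10 | 2·5+2·0+3·0 = 10
Y: 1·0+1·7+6·3 = 25 | 2·1+2·4+3·5 = 25
gcd(1,1,6,2,2,3) = 1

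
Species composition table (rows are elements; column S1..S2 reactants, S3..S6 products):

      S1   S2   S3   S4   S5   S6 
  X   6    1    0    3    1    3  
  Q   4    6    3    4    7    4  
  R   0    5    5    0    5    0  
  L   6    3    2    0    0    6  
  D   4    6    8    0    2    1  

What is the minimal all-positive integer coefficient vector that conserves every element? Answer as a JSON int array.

X: 1·6+4·1 = 10 | 3·0+1·3+1·1+2·3 = 10
Q: 1·4+4·6 = 28 | 3·3+1·4+1·7+2·4 = 28
R: 1·0+4·5 = 20 | 3·5+1·0+1·5+2·0 = 20
L: 1·6+4·3 = 18 | 3·2+1·0+1·0+2·6 = 18
D: 1·4+4·6 = 28 | 3·8+1·0+1·2+2·1 = 28
gcd(1,4,3,1,1,2) = 1

Coefficients: [1, 4, 3, 1, 1, 2]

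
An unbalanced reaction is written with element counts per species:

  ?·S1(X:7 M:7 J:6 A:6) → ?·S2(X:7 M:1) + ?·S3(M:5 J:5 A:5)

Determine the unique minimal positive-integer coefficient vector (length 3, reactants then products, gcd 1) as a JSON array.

Coefficients: [5, 5, 6]

X: 5·7 = 35 | 5·7+6·0 = 35
M: 5·7 = 35 | 5·1+6·5 = 35
J: 5·6 = 30 | 5·0+6·5 = 30
A: 5·6 = 30 | 5·0+6·5 = 30
gcd(5,5,6) = 1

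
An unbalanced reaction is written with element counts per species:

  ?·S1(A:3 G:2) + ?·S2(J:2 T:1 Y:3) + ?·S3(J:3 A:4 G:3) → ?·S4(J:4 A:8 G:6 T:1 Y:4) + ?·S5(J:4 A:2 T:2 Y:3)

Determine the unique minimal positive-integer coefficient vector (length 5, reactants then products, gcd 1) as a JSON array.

J: 6·0+5·2+2·3 = 16 | 3·4+1·4 = 16
A: 6·3+5·0+2·4 = 26 | 3·8+1·2 = 26
G: 6·2+5·0+2·3 = 18 | 3·6+1·0 = 18
T: 6·0+5·1+2·0 = 5 | 3·1+1·2 = 5
Y: 6·0+5·3+2·0 = 15 | 3·4+1·3 = 15
gcd(6,5,2,3,1) = 1

Coefficients: [6, 5, 2, 3, 1]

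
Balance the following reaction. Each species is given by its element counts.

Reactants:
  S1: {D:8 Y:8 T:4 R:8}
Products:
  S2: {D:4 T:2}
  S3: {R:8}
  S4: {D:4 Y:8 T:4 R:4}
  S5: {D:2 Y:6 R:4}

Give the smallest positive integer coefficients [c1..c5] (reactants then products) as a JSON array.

D: 5·8 = 40 | 6·4+2·0+2·4+4·2 = 40
Y: 5·8 = 40 | 6·0+2·0+2·8+4·6 = 40
T: 5·4 = 20 | 6·2+2·0+2·4+4·0 = 20
R: 5·8 = 40 | 6·0+2·8+2·4+4·4 = 40
gcd(5,6,2,2,4) = 1

Coefficients: [5, 6, 2, 2, 4]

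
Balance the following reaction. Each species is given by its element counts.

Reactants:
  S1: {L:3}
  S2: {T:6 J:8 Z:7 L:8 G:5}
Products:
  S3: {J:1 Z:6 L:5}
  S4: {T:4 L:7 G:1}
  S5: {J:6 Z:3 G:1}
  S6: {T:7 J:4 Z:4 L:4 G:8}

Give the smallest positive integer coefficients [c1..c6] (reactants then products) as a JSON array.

T: 2·0+5·6 = 30 | 2·0+4·4+5·0+2·7 = 30
J: 2·0+5·8 = 40 | 2·1+4·0+5·6+2·4 = 40
Z: 2·0+5·7 = 35 | 2·6+4·0+5·3+2·4 = 35
L: 2·3+5·8 = 46 | 2·5+4·7+5·0+2·4 = 46
G: 2·0+5·5 = 25 | 2·0+4·1+5·1+2·8 = 25
gcd(2,5,2,4,5,2) = 1

Coefficients: [2, 5, 2, 4, 5, 2]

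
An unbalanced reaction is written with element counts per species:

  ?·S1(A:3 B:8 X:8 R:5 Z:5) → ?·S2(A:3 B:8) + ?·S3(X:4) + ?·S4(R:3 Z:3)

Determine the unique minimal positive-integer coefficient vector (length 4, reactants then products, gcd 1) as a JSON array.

A: 3·3 = 9 | 3·3+6·0+5·0 = 9
B: 3·8 = 24 | 3·8+6·0+5·0 = 24
X: 3·8 = 24 | 3·0+6·4+5·0 = 24
R: 3·5 = 15 | 3·0+6·0+5·3 = 15
Z: 3·5 = 15 | 3·0+6·0+5·3 = 15
gcd(3,3,6,5) = 1

Coefficients: [3, 3, 6, 5]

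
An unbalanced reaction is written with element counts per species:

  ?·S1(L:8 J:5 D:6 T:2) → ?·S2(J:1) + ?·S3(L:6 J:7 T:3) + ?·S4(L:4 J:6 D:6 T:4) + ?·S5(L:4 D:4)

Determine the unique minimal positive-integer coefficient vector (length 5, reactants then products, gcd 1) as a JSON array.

Coefficients: [5, 5, 2, 1, 6]

L: 5·8 = 40 | 5·0+2·6+1·4+6·4 = 40
J: 5·5 = 25 | 5·1+2·7+1·6+6·0 = 25
D: 5·6 = 30 | 5·0+2·0+1·6+6·4 = 30
T: 5·2 = 10 | 5·0+2·3+1·4+6·0 = 10
gcd(5,5,2,1,6) = 1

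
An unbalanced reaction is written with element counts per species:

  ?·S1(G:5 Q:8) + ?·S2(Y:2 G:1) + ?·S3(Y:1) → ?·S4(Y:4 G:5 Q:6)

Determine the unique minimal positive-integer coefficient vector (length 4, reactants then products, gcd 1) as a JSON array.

Coefficients: [3, 5, 6, 4]

Y: 3·0+5·2+6·1 = 16 | 4·4 = 16
G: 3·5+5·1+6·0 = 20 | 4·5 = 20
Q: 3·8+5·0+6·0 = 24 | 4·6 = 24
gcd(3,5,6,4) = 1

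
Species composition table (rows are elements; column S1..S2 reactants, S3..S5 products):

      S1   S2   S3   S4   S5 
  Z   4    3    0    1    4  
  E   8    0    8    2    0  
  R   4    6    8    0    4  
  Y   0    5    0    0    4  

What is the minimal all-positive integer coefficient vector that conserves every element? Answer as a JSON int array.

Coefficients: [3, 4, 2, 4, 5]

Z: 3·4+4·3 = 24 | 2·0+4·1+5·4 = 24
E: 3·8+4·0 = 24 | 2·8+4·2+5·0 = 24
R: 3·4+4·6 = 36 | 2·8+4·0+5·4 = 36
Y: 3·0+4·5 = 20 | 2·0+4·0+5·4 = 20
gcd(3,4,2,4,5) = 1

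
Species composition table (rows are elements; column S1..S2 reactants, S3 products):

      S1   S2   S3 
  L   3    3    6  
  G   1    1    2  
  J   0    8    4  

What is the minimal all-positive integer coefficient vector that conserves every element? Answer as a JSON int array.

L: 3·3+1·3 = 12 | 2·6 = 12
G: 3·1+1·1 = 4 | 2·2 = 4
J: 3·0+1·8 = 8 | 2·4 = 8
gcd(3,1,2) = 1

Coefficients: [3, 1, 2]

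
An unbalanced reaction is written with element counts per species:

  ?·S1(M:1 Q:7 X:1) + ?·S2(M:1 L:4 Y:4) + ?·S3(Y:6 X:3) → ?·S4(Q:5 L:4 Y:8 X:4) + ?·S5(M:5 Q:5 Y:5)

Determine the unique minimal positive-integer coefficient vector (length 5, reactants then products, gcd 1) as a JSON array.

Coefficients: [5, 5, 5, 5, 2]

M: 5·1+5·1+5·0 = 10 | 5·0+2·5 = 10
Q: 5·7+5·0+5·0 = 35 | 5·5+2·5 = 35
L: 5·0+5·4+5·0 = 20 | 5·4+2·0 = 20
Y: 5·0+5·4+5·6 = 50 | 5·8+2·5 = 50
X: 5·1+5·0+5·3 = 20 | 5·4+2·0 = 20
gcd(5,5,5,5,2) = 1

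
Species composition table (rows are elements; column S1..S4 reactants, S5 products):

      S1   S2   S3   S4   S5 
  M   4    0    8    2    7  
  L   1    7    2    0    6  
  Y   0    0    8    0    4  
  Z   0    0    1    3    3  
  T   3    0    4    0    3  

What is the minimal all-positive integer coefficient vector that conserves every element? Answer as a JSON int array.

M: 2·4+4·0+3·8+5·2 = 42 | 6·7 = 42
L: 2·1+4·7+3·2+5·0 = 36 | 6·6 = 36
Y: 2·0+4·0+3·8+5·0 = 24 | 6·4 = 24
Z: 2·0+4·0+3·1+5·3 = 18 | 6·3 = 18
T: 2·3+4·0+3·4+5·0 = 18 | 6·3 = 18
gcd(2,4,3,5,6) = 1

Coefficients: [2, 4, 3, 5, 6]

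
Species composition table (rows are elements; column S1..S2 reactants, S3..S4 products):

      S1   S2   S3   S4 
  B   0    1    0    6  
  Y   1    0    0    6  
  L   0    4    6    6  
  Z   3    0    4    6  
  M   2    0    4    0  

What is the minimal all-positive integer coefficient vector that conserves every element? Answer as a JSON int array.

Coefficients: [6, 6, 3, 1]

B: 6·0+6·1 = 6 | 3·0+1·6 = 6
Y: 6·1+6·0 = 6 | 3·0+1·6 = 6
L: 6·0+6·4 = 24 | 3·6+1·6 = 24
Z: 6·3+6·0 = 18 | 3·4+1·6 = 18
M: 6·2+6·0 = 12 | 3·4+1·0 = 12
gcd(6,6,3,1) = 1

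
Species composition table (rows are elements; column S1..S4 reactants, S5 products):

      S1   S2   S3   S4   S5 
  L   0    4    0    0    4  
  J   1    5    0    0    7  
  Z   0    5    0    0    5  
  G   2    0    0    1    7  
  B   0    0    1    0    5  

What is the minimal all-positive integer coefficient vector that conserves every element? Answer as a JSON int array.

Coefficients: [2, 1, 5, 3, 1]

L: 2·0+1·4+5·0+3·0 = 4 | 1·4 = 4
J: 2·1+1·5+5·0+3·0 = 7 | 1·7 = 7
Z: 2·0+1·5+5·0+3·0 = 5 | 1·5 = 5
G: 2·2+1·0+5·0+3·1 = 7 | 1·7 = 7
B: 2·0+1·0+5·1+3·0 = 5 | 1·5 = 5
gcd(2,1,5,3,1) = 1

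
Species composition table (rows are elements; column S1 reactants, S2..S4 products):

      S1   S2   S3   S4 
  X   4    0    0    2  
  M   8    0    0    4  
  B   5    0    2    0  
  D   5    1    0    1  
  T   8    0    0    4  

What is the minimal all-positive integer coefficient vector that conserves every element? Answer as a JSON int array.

Coefficients: [2, 6, 5, 4]

X: 2·4 = 8 | 6·0+5·0+4·2 = 8
M: 2·8 = 16 | 6·0+5·0+4·4 = 16
B: 2·5 = 10 | 6·0+5·2+4·0 = 10
D: 2·5 = 10 | 6·1+5·0+4·1 = 10
T: 2·8 = 16 | 6·0+5·0+4·4 = 16
gcd(2,6,5,4) = 1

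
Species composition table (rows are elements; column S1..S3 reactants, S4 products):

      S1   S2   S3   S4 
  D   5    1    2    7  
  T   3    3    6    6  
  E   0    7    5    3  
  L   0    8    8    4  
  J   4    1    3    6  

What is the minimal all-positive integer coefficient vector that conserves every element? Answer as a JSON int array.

D: 5·5+1·1+1·2 = 28 | 4·7 = 28
T: 5·3+1·3+1·6 = 24 | 4·6 = 24
E: 5·0+1·7+1·5 = 12 | 4·3 = 12
L: 5·0+1·8+1·8 = 16 | 4·4 = 16
J: 5·4+1·1+1·3 = 24 | 4·6 = 24
gcd(5,1,1,4) = 1

Coefficients: [5, 1, 1, 4]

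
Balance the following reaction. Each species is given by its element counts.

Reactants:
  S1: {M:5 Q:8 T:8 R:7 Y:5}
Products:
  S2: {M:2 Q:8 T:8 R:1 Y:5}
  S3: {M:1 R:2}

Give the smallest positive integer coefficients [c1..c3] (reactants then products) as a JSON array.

Coefficients: [1, 1, 3]

M: 1·5 = 5 | 1·2+3·1 = 5
Q: 1·8 = 8 | 1·8+3·0 = 8
T: 1·8 = 8 | 1·8+3·0 = 8
R: 1·7 = 7 | 1·1+3·2 = 7
Y: 1·5 = 5 | 1·5+3·0 = 5
gcd(1,1,3) = 1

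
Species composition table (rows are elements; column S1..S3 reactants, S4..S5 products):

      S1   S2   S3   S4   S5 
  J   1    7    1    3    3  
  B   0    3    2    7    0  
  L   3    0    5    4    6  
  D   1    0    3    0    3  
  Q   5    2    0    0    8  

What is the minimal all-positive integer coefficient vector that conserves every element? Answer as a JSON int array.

Coefficients: [6, 1, 2, 1, 4]

J: 6·1+1·7+2·1 = 15 | 1·3+4·3 = 15
B: 6·0+1·3+2·2 = 7 | 1·7+4·0 = 7
L: 6·3+1·0+2·5 = 28 | 1·4+4·6 = 28
D: 6·1+1·0+2·3 = 12 | 1·0+4·3 = 12
Q: 6·5+1·2+2·0 = 32 | 1·0+4·8 = 32
gcd(6,1,2,1,4) = 1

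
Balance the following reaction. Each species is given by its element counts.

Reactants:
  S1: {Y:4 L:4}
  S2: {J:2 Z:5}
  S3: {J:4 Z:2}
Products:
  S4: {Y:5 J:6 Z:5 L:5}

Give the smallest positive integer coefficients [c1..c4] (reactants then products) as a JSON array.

Coefficients: [5, 2, 5, 4]

Y: 5·4+2·0+5·0 = 20 | 4·5 = 20
J: 5·0+2·2+5·4 = 24 | 4·6 = 24
Z: 5·0+2·5+5·2 = 20 | 4·5 = 20
L: 5·4+2·0+5·0 = 20 | 4·5 = 20
gcd(5,2,5,4) = 1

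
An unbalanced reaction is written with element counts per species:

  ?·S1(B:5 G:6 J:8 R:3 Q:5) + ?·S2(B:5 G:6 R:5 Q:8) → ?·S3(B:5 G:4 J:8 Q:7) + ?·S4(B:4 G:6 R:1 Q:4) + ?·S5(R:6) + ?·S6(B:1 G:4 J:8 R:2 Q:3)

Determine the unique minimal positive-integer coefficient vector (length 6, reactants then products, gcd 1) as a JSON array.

B: 6·5+4·5 = 50 | 5·5+6·4+5·0+1·1 = 50
G: 6·6+4·6 = 60 | 5·4+6·6+5·0+1·4 = 60
J: 6·8+4·0 = 48 | 5·8+6·0+5·0+1·8 = 48
R: 6·3+4·5 = 38 | 5·0+6·1+5·6+1·2 = 38
Q: 6·5+4·8 = 62 | 5·7+6·4+5·0+1·3 = 62
gcd(6,4,5,6,5,1) = 1

Coefficients: [6, 4, 5, 6, 5, 1]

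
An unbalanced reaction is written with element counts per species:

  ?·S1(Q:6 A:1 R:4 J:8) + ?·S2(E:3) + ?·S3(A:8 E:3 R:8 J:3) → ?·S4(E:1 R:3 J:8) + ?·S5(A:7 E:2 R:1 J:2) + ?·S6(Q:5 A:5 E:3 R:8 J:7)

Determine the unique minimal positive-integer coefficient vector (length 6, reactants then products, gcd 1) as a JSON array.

Coefficients: [5, 3, 4, 1, 1, 6]

Q: 5·6+3·0+4·0 = 30 | 1·0+1·0+6·5 = 30
A: 5·1+3·0+4·8 = 37 | 1·0+1·7+6·5 = 37
E: 5·0+3·3+4·3 = 21 | 1·1+1·2+6·3 = 21
R: 5·4+3·0+4·8 = 52 | 1·3+1·1+6·8 = 52
J: 5·8+3·0+4·3 = 52 | 1·8+1·2+6·7 = 52
gcd(5,3,4,1,1,6) = 1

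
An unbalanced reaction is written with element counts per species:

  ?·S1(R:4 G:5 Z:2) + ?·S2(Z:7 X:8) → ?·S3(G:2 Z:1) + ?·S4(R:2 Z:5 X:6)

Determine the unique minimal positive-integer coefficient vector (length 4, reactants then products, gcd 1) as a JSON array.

Coefficients: [2, 3, 5, 4]

R: 2·4+3·0 = 8 | 5·0+4·2 = 8
G: 2·5+3·0 = 10 | 5·2+4·0 = 10
Z: 2·2+3·7 = 25 | 5·1+4·5 = 25
X: 2·0+3·8 = 24 | 5·0+4·6 = 24
gcd(2,3,5,4) = 1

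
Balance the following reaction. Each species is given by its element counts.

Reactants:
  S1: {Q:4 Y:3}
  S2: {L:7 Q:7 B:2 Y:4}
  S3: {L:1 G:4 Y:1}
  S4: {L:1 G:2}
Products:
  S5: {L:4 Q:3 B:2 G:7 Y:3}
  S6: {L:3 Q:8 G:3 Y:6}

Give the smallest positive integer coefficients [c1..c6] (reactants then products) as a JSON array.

L: 5·0+1·7+2·1+4·1 = 13 | 1·4+3·3 = 13
Q: 5·4+1·7+2·0+4·0 = 27 | 1·3+3·8 = 27
B: 5·0+1·2+2·0+4·0 = 2 | 1·2+3·0 = 2
G: 5·0+1·0+2·4+4·2 = 16 | 1·7+3·3 = 16
Y: 5·3+1·4+2·1+4·0 = 21 | 1·3+3·6 = 21
gcd(5,1,2,4,1,3) = 1

Coefficients: [5, 1, 2, 4, 1, 3]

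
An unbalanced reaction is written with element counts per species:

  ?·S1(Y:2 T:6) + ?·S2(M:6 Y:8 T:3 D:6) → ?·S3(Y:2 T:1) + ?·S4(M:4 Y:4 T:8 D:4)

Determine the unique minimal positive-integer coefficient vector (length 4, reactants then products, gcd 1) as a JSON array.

Coefficients: [4, 2, 6, 3]

M: 4·0+2·6 = 12 | 6·0+3·4 = 12
Y: 4·2+2·8 = 24 | 6·2+3·4 = 24
T: 4·6+2·3 = 30 | 6·1+3·8 = 30
D: 4·0+2·6 = 12 | 6·0+3·4 = 12
gcd(4,2,6,3) = 1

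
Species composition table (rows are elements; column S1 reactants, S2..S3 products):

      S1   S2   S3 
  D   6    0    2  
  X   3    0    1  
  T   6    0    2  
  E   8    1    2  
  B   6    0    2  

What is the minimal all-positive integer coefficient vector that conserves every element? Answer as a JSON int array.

Coefficients: [1, 2, 3]

D: 1·6 = 6 | 2·0+3·2 = 6
X: 1·3 = 3 | 2·0+3·1 = 3
T: 1·6 = 6 | 2·0+3·2 = 6
E: 1·8 = 8 | 2·1+3·2 = 8
B: 1·6 = 6 | 2·0+3·2 = 6
gcd(1,2,3) = 1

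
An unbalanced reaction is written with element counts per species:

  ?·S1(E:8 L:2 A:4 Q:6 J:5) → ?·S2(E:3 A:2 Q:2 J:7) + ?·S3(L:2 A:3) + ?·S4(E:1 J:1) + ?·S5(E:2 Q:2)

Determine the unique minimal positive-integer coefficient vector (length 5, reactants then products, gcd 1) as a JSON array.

Coefficients: [2, 1, 2, 3, 5]

E: 2·8 = 16 | 1·3+2·0+3·1+5·2 = 16
L: 2·2 = 4 | 1·0+2·2+3·0+5·0 = 4
A: 2·4 = 8 | 1·2+2·3+3·0+5·0 = 8
Q: 2·6 = 12 | 1·2+2·0+3·0+5·2 = 12
J: 2·5 = 10 | 1·7+2·0+3·1+5·0 = 10
gcd(2,1,2,3,5) = 1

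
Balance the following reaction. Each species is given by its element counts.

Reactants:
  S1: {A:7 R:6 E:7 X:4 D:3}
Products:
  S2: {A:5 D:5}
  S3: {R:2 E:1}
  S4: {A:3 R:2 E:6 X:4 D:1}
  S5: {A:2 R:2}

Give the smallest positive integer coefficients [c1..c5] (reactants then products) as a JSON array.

A: 5·7 = 35 | 2·5+5·0+5·3+5·2 = 35
R: 5·6 = 30 | 2·0+5·2+5·2+5·2 = 30
E: 5·7 = 35 | 2·0+5·1+5·6+5·0 = 35
X: 5·4 = 20 | 2·0+5·0+5·4+5·0 = 20
D: 5·3 = 15 | 2·5+5·0+5·1+5·0 = 15
gcd(5,2,5,5,5) = 1

Coefficients: [5, 2, 5, 5, 5]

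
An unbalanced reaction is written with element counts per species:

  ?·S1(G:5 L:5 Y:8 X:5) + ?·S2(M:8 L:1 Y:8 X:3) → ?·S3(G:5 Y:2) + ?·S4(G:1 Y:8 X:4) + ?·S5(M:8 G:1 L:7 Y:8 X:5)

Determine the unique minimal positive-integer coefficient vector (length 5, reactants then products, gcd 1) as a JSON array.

M: 6·0+5·8 = 40 | 4·0+5·0+5·8 = 40
G: 6·5+5·0 = 30 | 4·5+5·1+5·1 = 30
L: 6·5+5·1 = 35 | 4·0+5·0+5·7 = 35
Y: 6·8+5·8 = 88 | 4·2+5·8+5·8 = 88
X: 6·5+5·3 = 45 | 4·0+5·4+5·5 = 45
gcd(6,5,4,5,5) = 1

Coefficients: [6, 5, 4, 5, 5]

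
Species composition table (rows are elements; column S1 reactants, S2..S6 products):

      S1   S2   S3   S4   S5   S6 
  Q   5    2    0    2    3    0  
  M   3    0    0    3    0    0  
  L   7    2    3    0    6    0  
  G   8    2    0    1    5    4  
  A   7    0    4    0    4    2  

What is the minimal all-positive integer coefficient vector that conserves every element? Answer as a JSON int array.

Q: 6·5 = 30 | 6·2+6·0+6·2+2·3+5·0 = 30
M: 6·3 = 18 | 6·0+6·0+6·3+2·0+5·0 = 18
L: 6·7 = 42 | 6·2+6·3+6·0+2·6+5·0 = 42
G: 6·8 = 48 | 6·2+6·0+6·1+2·5+5·4 = 48
A: 6·7 = 42 | 6·0+6·4+6·0+2·4+5·2 = 42
gcd(6,6,6,6,2,5) = 1

Coefficients: [6, 6, 6, 6, 2, 5]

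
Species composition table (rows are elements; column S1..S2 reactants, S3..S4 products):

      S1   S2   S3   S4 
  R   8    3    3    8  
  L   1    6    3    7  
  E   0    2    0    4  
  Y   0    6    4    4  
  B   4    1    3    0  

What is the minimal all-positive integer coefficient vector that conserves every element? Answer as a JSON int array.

R: 1·8+2·3 = 14 | 2·3+1·8 = 14
L: 1·1+2·6 = 13 | 2·3+1·7 = 13
E: 1·0+2·2 = 4 | 2·0+1·4 = 4
Y: 1·0+2·6 = 12 | 2·4+1·4 = 12
B: 1·4+2·1 = 6 | 2·3+1·0 = 6
gcd(1,2,2,1) = 1

Coefficients: [1, 2, 2, 1]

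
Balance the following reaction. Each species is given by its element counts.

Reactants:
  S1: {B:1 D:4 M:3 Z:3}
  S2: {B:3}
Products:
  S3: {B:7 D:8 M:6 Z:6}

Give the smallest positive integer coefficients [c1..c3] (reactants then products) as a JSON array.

Coefficients: [6, 5, 3]

B: 6·1+5·3 = 21 | 3·7 = 21
D: 6·4+5·0 = 24 | 3·8 = 24
M: 6·3+5·0 = 18 | 3·6 = 18
Z: 6·3+5·0 = 18 | 3·6 = 18
gcd(6,5,3) = 1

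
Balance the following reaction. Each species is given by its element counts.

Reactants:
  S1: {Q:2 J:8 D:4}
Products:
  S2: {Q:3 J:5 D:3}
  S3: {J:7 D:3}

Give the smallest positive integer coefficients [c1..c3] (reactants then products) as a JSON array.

Q: 3·2 = 6 | 2·3+2·0 = 6
J: 3·8 = 24 | 2·5+2·7 = 24
D: 3·4 = 12 | 2·3+2·3 = 12
gcd(3,2,2) = 1

Coefficients: [3, 2, 2]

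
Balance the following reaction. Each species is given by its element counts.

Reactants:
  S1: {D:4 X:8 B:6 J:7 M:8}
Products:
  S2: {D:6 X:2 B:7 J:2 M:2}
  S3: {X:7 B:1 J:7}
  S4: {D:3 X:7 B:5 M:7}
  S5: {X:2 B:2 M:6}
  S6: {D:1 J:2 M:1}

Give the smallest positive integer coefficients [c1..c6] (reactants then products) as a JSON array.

D: 5·4 = 20 | 2·6+3·0+1·3+4·0+5·1 = 20
X: 5·8 = 40 | 2·2+3·7+1·7+4·2+5·0 = 40
B: 5·6 = 30 | 2·7+3·1+1·5+4·2+5·0 = 30
J: 5·7 = 35 | 2·2+3·7+1·0+4·0+5·2 = 35
M: 5·8 = 40 | 2·2+3·0+1·7+4·6+5·1 = 40
gcd(5,2,3,1,4,5) = 1

Coefficients: [5, 2, 3, 1, 4, 5]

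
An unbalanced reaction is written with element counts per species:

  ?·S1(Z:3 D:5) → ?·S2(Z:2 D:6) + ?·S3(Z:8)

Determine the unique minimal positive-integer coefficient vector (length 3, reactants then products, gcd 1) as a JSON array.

Coefficients: [6, 5, 1]

Z: 6·3 = 18 | 5·2+1·8 = 18
D: 6·5 = 30 | 5·6+1·0 = 30
gcd(6,5,1) = 1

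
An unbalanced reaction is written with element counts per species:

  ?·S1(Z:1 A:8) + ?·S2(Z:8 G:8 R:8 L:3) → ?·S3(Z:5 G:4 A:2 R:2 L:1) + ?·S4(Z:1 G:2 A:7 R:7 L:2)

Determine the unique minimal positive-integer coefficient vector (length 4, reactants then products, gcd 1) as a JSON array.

Z: 3·1+3·8 = 27 | 5·5+2·1 = 27
G: 3·0+3·8 = 24 | 5·4+2·2 = 24
A: 3·8+3·0 = 24 | 5·2+2·7 = 24
R: 3·0+3·8 = 24 | 5·2+2·7 = 24
L: 3·0+3·3 = 9 | 5·1+2·2 = 9
gcd(3,3,5,2) = 1

Coefficients: [3, 3, 5, 2]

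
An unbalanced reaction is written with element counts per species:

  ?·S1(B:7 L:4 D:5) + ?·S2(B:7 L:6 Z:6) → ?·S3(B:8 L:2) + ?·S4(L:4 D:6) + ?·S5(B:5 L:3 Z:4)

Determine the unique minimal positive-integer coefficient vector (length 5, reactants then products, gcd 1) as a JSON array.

Coefficients: [6, 4, 5, 5, 6]

B: 6·7+4·7 = 70 | 5·8+5·0+6·5 = 70
L: 6·4+4·6 = 48 | 5·2+5·4+6·3 = 48
Z: 6·0+4·6 = 24 | 5·0+5·0+6·4 = 24
D: 6·5+4·0 = 30 | 5·0+5·6+6·0 = 30
gcd(6,4,5,5,6) = 1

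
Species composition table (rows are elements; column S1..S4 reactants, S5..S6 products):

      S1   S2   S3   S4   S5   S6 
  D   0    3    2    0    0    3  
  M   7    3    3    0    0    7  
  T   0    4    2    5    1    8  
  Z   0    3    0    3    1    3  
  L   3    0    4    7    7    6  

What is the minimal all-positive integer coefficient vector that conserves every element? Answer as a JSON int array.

D: 2·0+1·3+6·2+6·0 = 15 | 6·0+5·3 = 15
M: 2·7+1·3+6·3+6·0 = 35 | 6·0+5·7 = 35
T: 2·0+1·4+6·2+6·5 = 46 | 6·1+5·8 = 46
Z: 2·0+1·3+6·0+6·3 = 21 | 6·1+5·3 = 21
L: 2·3+1·0+6·4+6·7 = 72 | 6·7+5·6 = 72
gcd(2,1,6,6,6,5) = 1

Coefficients: [2, 1, 6, 6, 6, 5]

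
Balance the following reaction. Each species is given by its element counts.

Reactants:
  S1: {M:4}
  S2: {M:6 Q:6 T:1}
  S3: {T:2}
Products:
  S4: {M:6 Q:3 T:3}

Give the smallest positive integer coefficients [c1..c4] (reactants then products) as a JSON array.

Coefficients: [3, 2, 5, 4]

M: 3·4+2·6+5·0 = 24 | 4·6 = 24
Q: 3·0+2·6+5·0 = 12 | 4·3 = 12
T: 3·0+2·1+5·2 = 12 | 4·3 = 12
gcd(3,2,5,4) = 1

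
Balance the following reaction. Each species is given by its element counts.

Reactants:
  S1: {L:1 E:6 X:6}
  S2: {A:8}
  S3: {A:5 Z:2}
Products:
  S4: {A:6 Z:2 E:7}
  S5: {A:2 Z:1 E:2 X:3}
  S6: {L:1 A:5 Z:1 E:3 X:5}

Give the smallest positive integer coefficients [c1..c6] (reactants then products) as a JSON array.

Coefficients: [3, 1, 3, 1, 1, 3]

L: 3·1+1·0+3·0 = 3 | 1·0+1·0+3·1 = 3
A: 3·0+1·8+3·5 = 23 | 1·6+1·2+3·5 = 23
Z: 3·0+1·0+3·2 = 6 | 1·2+1·1+3·1 = 6
E: 3·6+1·0+3·0 = 18 | 1·7+1·2+3·3 = 18
X: 3·6+1·0+3·0 = 18 | 1·0+1·3+3·5 = 18
gcd(3,1,3,1,1,3) = 1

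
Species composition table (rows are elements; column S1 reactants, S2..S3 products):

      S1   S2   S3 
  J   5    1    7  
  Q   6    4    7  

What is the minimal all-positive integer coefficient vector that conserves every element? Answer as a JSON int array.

J: 3·5 = 15 | 1·1+2·7 = 15
Q: 3·6 = 18 | 1·4+2·7 = 18
gcd(3,1,2) = 1

Coefficients: [3, 1, 2]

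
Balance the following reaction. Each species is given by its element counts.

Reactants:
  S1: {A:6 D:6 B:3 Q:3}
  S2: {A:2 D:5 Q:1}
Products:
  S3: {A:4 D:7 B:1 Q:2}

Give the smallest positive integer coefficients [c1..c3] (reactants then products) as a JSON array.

A: 1·6+3·2 = 12 | 3·4 = 12
D: 1·6+3·5 = 21 | 3·7 = 21
B: 1·3+3·0 = 3 | 3·1 = 3
Q: 1·3+3·1 = 6 | 3·2 = 6
gcd(1,3,3) = 1

Coefficients: [1, 3, 3]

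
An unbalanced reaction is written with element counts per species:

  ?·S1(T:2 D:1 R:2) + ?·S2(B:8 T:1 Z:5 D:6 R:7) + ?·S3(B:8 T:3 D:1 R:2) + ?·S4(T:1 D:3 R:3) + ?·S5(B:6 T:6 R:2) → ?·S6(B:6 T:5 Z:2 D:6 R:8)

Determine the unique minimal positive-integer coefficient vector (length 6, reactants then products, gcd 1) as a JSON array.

B: 5·0+2·8+1·8+4·0+1·6 = 30 | 5·6 = 30
T: 5·2+2·1+1·3+4·1+1·6 = 25 | 5·5 = 25
Z: 5·0+2·5+1·0+4·0+1·0 = 10 | 5·2 = 10
D: 5·1+2·6+1·1+4·3+1·0 = 30 | 5·6 = 30
R: 5·2+2·7+1·2+4·3+1·2 = 40 | 5·8 = 40
gcd(5,2,1,4,1,5) = 1

Coefficients: [5, 2, 1, 4, 1, 5]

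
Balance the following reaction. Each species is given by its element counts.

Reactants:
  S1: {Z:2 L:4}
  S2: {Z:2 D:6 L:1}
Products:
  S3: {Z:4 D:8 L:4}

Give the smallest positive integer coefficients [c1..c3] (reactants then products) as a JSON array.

Coefficients: [2, 4, 3]

Z: 2·2+4·2 = 12 | 3·4 = 12
D: 2·0+4·6 = 24 | 3·8 = 24
L: 2·4+4·1 = 12 | 3·4 = 12
gcd(2,4,3) = 1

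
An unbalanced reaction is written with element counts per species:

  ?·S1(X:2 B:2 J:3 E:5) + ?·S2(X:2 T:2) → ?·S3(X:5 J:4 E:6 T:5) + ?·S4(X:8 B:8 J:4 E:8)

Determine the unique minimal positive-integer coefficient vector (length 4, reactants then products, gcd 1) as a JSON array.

X: 4·2+5·2 = 18 | 2·5+1·8 = 18
B: 4·2+5·0 = 8 | 2·0+1·8 = 8
J: 4·3+5·0 = 12 | 2·4+1·4 = 12
E: 4·5+5·0 = 20 | 2·6+1·8 = 20
T: 4·0+5·2 = 10 | 2·5+1·0 = 10
gcd(4,5,2,1) = 1

Coefficients: [4, 5, 2, 1]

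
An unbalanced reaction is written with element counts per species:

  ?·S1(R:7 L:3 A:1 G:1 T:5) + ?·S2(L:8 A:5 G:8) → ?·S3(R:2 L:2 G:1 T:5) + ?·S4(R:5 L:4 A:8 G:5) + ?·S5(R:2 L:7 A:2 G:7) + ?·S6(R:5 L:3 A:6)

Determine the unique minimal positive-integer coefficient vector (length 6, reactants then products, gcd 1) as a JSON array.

R: 5·7+5·0 = 35 | 5·2+1·5+5·2+2·5 = 35
L: 5·3+5·8 = 55 | 5·2+1·4+5·7+2·3 = 55
A: 5·1+5·5 = 30 | 5·0+1·8+5·2+2·6 = 30
G: 5·1+5·8 = 45 | 5·1+1·5+5·7+2·0 = 45
T: 5·5+5·0 = 25 | 5·5+1·0+5·0+2·0 = 25
gcd(5,5,5,1,5,2) = 1

Coefficients: [5, 5, 5, 1, 5, 2]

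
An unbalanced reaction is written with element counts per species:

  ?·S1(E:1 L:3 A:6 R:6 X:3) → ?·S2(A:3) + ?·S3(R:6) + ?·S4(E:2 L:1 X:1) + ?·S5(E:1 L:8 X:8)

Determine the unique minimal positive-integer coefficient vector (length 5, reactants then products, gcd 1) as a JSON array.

Coefficients: [3, 6, 3, 1, 1]

E: 3·1 = 3 | 6·0+3·0+1·2+1·1 = 3
L: 3·3 = 9 | 6·0+3·0+1·1+1·8 = 9
A: 3·6 = 18 | 6·3+3·0+1·0+1·0 = 18
R: 3·6 = 18 | 6·0+3·6+1·0+1·0 = 18
X: 3·3 = 9 | 6·0+3·0+1·1+1·8 = 9
gcd(3,6,3,1,1) = 1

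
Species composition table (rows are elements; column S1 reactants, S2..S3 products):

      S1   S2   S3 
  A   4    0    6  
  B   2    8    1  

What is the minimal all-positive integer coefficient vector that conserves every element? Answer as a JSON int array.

Coefficients: [6, 1, 4]

A: 6·4 = 24 | 1·0+4·6 = 24
B: 6·2 = 12 | 1·8+4·1 = 12
gcd(6,1,4) = 1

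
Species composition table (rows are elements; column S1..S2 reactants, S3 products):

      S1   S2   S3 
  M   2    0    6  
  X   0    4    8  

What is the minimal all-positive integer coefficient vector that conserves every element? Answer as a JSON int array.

Coefficients: [3, 2, 1]

M: 3·2+2·0 = 6 | 1·6 = 6
X: 3·0+2·4 = 8 | 1·8 = 8
gcd(3,2,1) = 1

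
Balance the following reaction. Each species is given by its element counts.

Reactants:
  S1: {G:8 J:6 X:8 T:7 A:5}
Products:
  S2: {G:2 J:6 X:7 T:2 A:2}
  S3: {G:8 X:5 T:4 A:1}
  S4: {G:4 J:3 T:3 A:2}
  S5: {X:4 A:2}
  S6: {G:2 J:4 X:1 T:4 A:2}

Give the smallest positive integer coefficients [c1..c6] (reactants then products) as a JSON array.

G: 4·8 = 32 | 1·2+2·8+2·4+3·0+3·2 = 32
J: 4·6 = 24 | 1·6+2·0+2·3+3·0+3·4 = 24
X: 4·8 = 32 | 1·7+2·5+2·0+3·4+3·1 = 32
T: 4·7 = 28 | 1·2+2·4+2·3+3·0+3·4 = 28
A: 4·5 = 20 | 1·2+2·1+2·2+3·2+3·2 = 20
gcd(4,1,2,2,3,3) = 1

Coefficients: [4, 1, 2, 2, 3, 3]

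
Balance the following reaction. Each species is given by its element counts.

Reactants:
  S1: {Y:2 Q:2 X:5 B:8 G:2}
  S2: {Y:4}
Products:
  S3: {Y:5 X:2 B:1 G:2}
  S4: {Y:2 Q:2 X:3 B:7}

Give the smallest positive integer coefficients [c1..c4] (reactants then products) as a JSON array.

Coefficients: [4, 5, 4, 4]

Y: 4·2+5·4 = 28 | 4·5+4·2 = 28
Q: 4·2+5·0 = 8 | 4·0+4·2 = 8
X: 4·5+5·0 = 20 | 4·2+4·3 = 20
B: 4·8+5·0 = 32 | 4·1+4·7 = 32
G: 4·2+5·0 = 8 | 4·2+4·0 = 8
gcd(4,5,4,4) = 1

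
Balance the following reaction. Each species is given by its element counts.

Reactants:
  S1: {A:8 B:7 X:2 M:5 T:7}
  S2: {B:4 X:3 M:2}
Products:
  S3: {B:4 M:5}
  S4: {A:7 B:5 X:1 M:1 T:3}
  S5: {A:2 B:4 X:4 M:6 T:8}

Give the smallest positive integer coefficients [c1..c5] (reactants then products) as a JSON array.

A: 6·8+2·0 = 48 | 2·0+6·7+3·2 = 48
B: 6·7+2·4 = 50 | 2·4+6·5+3·4 = 50
X: 6·2+2·3 = 18 | 2·0+6·1+3·4 = 18
M: 6·5+2·2 = 34 | 2·5+6·1+3·6 = 34
T: 6·7+2·0 = 42 | 2·0+6·3+3·8 = 42
gcd(6,2,2,6,3) = 1

Coefficients: [6, 2, 2, 6, 3]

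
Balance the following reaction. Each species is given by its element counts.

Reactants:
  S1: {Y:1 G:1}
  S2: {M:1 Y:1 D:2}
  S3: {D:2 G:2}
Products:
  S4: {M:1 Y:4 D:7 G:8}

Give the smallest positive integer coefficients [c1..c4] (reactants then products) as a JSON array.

M: 6·0+2·1+5·0 = 2 | 2·1 = 2
Y: 6·1+2·1+5·0 = 8 | 2·4 = 8
D: 6·0+2·2+5·2 = 14 | 2·7 = 14
G: 6·1+2·0+5·2 = 16 | 2·8 = 16
gcd(6,2,5,2) = 1

Coefficients: [6, 2, 5, 2]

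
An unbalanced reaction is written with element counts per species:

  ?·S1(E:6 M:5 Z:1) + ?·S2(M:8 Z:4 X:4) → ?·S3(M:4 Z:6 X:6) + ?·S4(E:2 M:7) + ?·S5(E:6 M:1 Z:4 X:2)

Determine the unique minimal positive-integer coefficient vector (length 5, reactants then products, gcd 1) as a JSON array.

E: 2·6+2·0 = 12 | 1·0+3·2+1·6 = 12
M: 2·5+2·8 = 26 | 1·4+3·7+1·1 = 26
Z: 2·1+2·4 = 10 | 1·6+3·0+1·4 = 10
X: 2·0+2·4 = 8 | 1·6+3·0+1·2 = 8
gcd(2,2,1,3,1) = 1

Coefficients: [2, 2, 1, 3, 1]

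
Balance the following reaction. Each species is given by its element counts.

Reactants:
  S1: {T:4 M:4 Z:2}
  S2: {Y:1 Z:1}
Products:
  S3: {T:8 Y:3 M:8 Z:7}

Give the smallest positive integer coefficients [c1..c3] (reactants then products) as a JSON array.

Coefficients: [2, 3, 1]

T: 2·4+3·0 = 8 | 1·8 = 8
Y: 2·0+3·1 = 3 | 1·3 = 3
M: 2·4+3·0 = 8 | 1·8 = 8
Z: 2·2+3·1 = 7 | 1·7 = 7
gcd(2,3,1) = 1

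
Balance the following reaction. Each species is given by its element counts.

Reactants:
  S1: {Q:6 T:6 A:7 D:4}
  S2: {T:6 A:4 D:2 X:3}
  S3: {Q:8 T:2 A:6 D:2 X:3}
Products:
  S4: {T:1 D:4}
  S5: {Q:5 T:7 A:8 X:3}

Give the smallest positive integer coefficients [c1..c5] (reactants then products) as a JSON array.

Q: 2·6+3·0+1·8 = 20 | 4·0+4·5 = 20
T: 2·6+3·6+1·2 = 32 | 4·1+4·7 = 32
A: 2·7+3·4+1·6 = 32 | 4·0+4·8 = 32
D: 2·4+3·2+1·2 = 16 | 4·4+4·0 = 16
X: 2·0+3·3+1·3 = 12 | 4·0+4·3 = 12
gcd(2,3,1,4,4) = 1

Coefficients: [2, 3, 1, 4, 4]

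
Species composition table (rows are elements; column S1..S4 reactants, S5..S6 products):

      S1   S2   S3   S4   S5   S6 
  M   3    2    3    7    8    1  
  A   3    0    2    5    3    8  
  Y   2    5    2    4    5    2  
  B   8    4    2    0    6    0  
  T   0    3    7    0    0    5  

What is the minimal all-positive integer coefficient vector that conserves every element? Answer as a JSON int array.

M: 3·3+1·2+1·3+4·7 = 42 | 5·8+2·1 = 42
A: 3·3+1·0+1·2+4·5 = 31 | 5·3+2·8 = 31
Y: 3·2+1·5+1·2+4·4 = 29 | 5·5+2·2 = 29
B: 3·8+1·4+1·2+4·0 = 30 | 5·6+2·0 = 30
T: 3·0+1·3+1·7+4·0 = 10 | 5·0+2·5 = 10
gcd(3,1,1,4,5,2) = 1

Coefficients: [3, 1, 1, 4, 5, 2]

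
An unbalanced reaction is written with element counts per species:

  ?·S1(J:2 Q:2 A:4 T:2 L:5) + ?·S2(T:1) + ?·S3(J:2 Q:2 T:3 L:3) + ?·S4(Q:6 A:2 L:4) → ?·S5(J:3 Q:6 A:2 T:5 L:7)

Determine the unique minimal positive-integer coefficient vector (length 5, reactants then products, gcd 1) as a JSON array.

J: 1·2+3·0+5·2+2·0 = 12 | 4·3 = 12
Q: 1·2+3·0+5·2+2·6 = 24 | 4·6 = 24
A: 1·4+3·0+5·0+2·2 = 8 | 4·2 = 8
T: 1·2+3·1+5·3+2·0 = 20 | 4·5 = 20
L: 1·5+3·0+5·3+2·4 = 28 | 4·7 = 28
gcd(1,3,5,2,4) = 1

Coefficients: [1, 3, 5, 2, 4]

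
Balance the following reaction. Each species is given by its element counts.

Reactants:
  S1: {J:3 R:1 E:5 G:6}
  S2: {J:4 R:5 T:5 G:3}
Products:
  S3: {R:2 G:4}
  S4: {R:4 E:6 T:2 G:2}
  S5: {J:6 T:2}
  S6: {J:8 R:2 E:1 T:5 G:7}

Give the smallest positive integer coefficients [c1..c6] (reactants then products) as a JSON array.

J: 4·3+4·4 = 28 | 4·0+3·0+2·6+2·8 = 28
R: 4·1+4·5 = 24 | 4·2+3·4+2·0+2·2 = 24
E: 4·5+4·0 = 20 | 4·0+3·6+2·0+2·1 = 20
T: 4·0+4·5 = 20 | 4·0+3·2+2·2+2·5 = 20
G: 4·6+4·3 = 36 | 4·4+3·2+2·0+2·7 = 36
gcd(4,4,4,3,2,2) = 1

Coefficients: [4, 4, 4, 3, 2, 2]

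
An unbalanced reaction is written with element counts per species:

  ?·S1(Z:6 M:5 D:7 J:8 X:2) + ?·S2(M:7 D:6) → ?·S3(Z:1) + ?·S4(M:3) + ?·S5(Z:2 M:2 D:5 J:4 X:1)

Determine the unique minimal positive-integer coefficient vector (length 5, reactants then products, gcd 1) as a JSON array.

Coefficients: [2, 1, 4, 3, 4]

Z: 2·6+1·0 = 12 | 4·1+3·0+4·2 = 12
M: 2·5+1·7 = 17 | 4·0+3·3+4·2 = 17
D: 2·7+1·6 = 20 | 4·0+3·0+4·5 = 20
J: 2·8+1·0 = 16 | 4·0+3·0+4·4 = 16
X: 2·2+1·0 = 4 | 4·0+3·0+4·1 = 4
gcd(2,1,4,3,4) = 1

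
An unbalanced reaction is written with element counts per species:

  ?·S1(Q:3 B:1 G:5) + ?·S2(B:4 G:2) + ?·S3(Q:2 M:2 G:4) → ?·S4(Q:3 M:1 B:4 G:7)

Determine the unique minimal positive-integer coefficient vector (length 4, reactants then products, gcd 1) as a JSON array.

Coefficients: [4, 5, 3, 6]

Q: 4·3+5·0+3·2 = 18 | 6·3 = 18
M: 4·0+5·0+3·2 = 6 | 6·1 = 6
B: 4·1+5·4+3·0 = 24 | 6·4 = 24
G: 4·5+5·2+3·4 = 42 | 6·7 = 42
gcd(4,5,3,6) = 1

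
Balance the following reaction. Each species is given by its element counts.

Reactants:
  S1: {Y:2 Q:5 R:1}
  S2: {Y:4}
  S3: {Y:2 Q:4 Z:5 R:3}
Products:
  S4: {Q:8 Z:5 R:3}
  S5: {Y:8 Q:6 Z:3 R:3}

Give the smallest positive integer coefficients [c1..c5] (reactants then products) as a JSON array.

Coefficients: [6, 4, 6, 3, 5]

Y: 6·2+4·4+6·2 = 40 | 3·0+5·8 = 40
Q: 6·5+4·0+6·4 = 54 | 3·8+5·6 = 54
Z: 6·0+4·0+6·5 = 30 | 3·5+5·3 = 30
R: 6·1+4·0+6·3 = 24 | 3·3+5·3 = 24
gcd(6,4,6,3,5) = 1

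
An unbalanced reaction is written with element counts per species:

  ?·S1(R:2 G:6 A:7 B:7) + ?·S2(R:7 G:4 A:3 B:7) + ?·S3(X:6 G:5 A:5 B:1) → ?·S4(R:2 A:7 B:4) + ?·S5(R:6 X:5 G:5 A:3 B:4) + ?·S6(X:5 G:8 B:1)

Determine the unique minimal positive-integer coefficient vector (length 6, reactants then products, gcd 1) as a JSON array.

Coefficients: [2, 2, 5, 6, 1, 5]

R: 2·2+2·7+5·0 = 18 | 6·2+1·6+5·0 = 18
X: 2·0+2·0+5·6 = 30 | 6·0+1·5+5·5 = 30
G: 2·6+2·4+5·5 = 45 | 6·0+1·5+5·8 = 45
A: 2·7+2·3+5·5 = 45 | 6·7+1·3+5·0 = 45
B: 2·7+2·7+5·1 = 33 | 6·4+1·4+5·1 = 33
gcd(2,2,5,6,1,5) = 1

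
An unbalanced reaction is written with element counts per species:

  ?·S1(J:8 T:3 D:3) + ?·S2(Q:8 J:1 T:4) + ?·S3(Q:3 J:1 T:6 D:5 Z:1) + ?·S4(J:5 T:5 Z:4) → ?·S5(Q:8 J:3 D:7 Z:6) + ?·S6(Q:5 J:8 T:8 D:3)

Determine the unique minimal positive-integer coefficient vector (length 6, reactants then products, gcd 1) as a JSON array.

Coefficients: [5, 4, 2, 1, 1, 6]

Q: 5·0+4·8+2·3+1·0 = 38 | 1·8+6·5 = 38
J: 5·8+4·1+2·1+1·5 = 51 | 1·3+6·8 = 51
T: 5·3+4·4+2·6+1·5 = 48 | 1·0+6·8 = 48
D: 5·3+4·0+2·5+1·0 = 25 | 1·7+6·3 = 25
Z: 5·0+4·0+2·1+1·4 = 6 | 1·6+6·0 = 6
gcd(5,4,2,1,1,6) = 1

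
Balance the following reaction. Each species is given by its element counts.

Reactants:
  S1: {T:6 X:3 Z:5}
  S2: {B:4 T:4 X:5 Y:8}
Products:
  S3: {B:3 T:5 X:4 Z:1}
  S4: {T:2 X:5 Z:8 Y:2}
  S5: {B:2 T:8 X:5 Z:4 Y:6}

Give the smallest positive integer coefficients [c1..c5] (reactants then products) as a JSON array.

Coefficients: [6, 4, 2, 1, 5]

B: 6·0+4·4 = 16 | 2·3+1·0+5·2 = 16
T: 6·6+4·4 = 52 | 2·5+1·2+5·8 = 52
X: 6·3+4·5 = 38 | 2·4+1·5+5·5 = 38
Z: 6·5+4·0 = 30 | 2·1+1·8+5·4 = 30
Y: 6·0+4·8 = 32 | 2·0+1·2+5·6 = 32
gcd(6,4,2,1,5) = 1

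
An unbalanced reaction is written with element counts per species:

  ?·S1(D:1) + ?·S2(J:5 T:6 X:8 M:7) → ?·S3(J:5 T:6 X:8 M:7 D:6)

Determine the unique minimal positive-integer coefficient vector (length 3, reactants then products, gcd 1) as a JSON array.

J: 6·0+1·5 = 5 | 1·5 = 5
T: 6·0+1·6 = 6 | 1·6 = 6
X: 6·0+1·8 = 8 | 1·8 = 8
M: 6·0+1·7 = 7 | 1·7 = 7
D: 6·1+1·0 = 6 | 1·6 = 6
gcd(6,1,1) = 1

Coefficients: [6, 1, 1]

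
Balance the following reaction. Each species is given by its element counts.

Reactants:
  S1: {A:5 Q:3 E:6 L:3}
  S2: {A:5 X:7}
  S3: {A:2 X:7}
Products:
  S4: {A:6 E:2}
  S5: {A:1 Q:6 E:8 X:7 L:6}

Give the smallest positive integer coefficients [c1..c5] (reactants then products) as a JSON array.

Coefficients: [6, 1, 2, 6, 3]

A: 6·5+1·5+2·2 = 39 | 6·6+3·1 = 39
Q: 6·3+1·0+2·0 = 18 | 6·0+3·6 = 18
E: 6·6+1·0+2·0 = 36 | 6·2+3·8 = 36
X: 6·0+1·7+2·7 = 21 | 6·0+3·7 = 21
L: 6·3+1·0+2·0 = 18 | 6·0+3·6 = 18
gcd(6,1,2,6,3) = 1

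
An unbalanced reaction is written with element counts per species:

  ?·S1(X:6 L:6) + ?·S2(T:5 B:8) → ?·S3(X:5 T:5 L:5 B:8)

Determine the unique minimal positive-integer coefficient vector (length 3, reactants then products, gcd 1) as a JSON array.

X: 5·6+6·0 = 30 | 6·5 = 30
T: 5·0+6·5 = 30 | 6·5 = 30
L: 5·6+6·0 = 30 | 6·5 = 30
B: 5·0+6·8 = 48 | 6·8 = 48
gcd(5,6,6) = 1

Coefficients: [5, 6, 6]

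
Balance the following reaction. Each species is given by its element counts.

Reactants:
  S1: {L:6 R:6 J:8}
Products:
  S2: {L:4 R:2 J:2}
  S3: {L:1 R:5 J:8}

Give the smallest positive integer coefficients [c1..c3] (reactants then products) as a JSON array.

Coefficients: [3, 4, 2]

L: 3·6 = 18 | 4·4+2·1 = 18
R: 3·6 = 18 | 4·2+2·5 = 18
J: 3·8 = 24 | 4·2+2·8 = 24
gcd(3,4,2) = 1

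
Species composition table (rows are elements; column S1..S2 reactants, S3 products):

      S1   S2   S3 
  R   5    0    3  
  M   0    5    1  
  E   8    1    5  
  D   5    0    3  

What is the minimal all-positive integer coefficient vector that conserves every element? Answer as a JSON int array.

Coefficients: [3, 1, 5]

R: 3·5+1·0 = 15 | 5·3 = 15
M: 3·0+1·5 = 5 | 5·1 = 5
E: 3·8+1·1 = 25 | 5·5 = 25
D: 3·5+1·0 = 15 | 5·3 = 15
gcd(3,1,5) = 1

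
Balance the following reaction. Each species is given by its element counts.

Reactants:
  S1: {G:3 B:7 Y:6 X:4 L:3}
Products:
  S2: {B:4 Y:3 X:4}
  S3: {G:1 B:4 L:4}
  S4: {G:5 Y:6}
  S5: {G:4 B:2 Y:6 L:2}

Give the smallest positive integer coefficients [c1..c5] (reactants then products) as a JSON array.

G: 6·3 = 18 | 6·0+4·1+2·5+1·4 = 18
B: 6·7 = 42 | 6·4+4·4+2·0+1·2 = 42
Y: 6·6 = 36 | 6·3+4·0+2·6+1·6 = 36
X: 6·4 = 24 | 6·4+4·0+2·0+1·0 = 24
L: 6·3 = 18 | 6·0+4·4+2·0+1·2 = 18
gcd(6,6,4,2,1) = 1

Coefficients: [6, 6, 4, 2, 1]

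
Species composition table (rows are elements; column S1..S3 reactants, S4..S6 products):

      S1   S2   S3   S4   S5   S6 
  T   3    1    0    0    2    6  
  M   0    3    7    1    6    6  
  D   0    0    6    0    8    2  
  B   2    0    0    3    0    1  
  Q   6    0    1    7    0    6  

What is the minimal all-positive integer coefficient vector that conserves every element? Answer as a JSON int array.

Coefficients: [4, 2, 2, 2, 1, 2]

T: 4·3+2·1+2·0 = 14 | 2·0+1·2+2·6 = 14
M: 4·0+2·3+2·7 = 20 | 2·1+1·6+2·6 = 20
D: 4·0+2·0+2·6 = 12 | 2·0+1·8+2·2 = 12
B: 4·2+2·0+2·0 = 8 | 2·3+1·0+2·1 = 8
Q: 4·6+2·0+2·1 = 26 | 2·7+1·0+2·6 = 26
gcd(4,2,2,2,1,2) = 1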